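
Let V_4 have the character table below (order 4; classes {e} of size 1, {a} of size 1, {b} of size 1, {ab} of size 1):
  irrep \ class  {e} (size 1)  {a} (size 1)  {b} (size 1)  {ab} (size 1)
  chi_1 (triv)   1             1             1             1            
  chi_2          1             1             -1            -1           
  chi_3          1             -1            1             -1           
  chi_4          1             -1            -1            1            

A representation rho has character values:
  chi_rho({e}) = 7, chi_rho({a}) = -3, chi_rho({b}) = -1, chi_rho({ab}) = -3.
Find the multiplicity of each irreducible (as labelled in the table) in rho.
Multiplicities: chi_1: 0, chi_2: 2, chi_3: 3, chi_4: 2.

Use <chi_rho, chi> = (1/|G|) sum_C |C| * chi_rho(C) * conj(chi(C)) with |G| = 4 for each irreducible chi in the table:
  <chi_rho, chi_1> = (1/4)[1*(7)*conj(1) + 1*(-3)*conj(1) + 1*(-1)*conj(1) + 1*(-3)*conj(1)]
      = (1/4)[(7) + (-3) + (-1) + (-3)] = 0/4 = 0
  <chi_rho, chi_2> = (1/4)[1*(7)*conj(1) + 1*(-3)*conj(1) + 1*(-1)*conj(-1) + 1*(-3)*conj(-1)]
      = (1/4)[(7) + (-3) + (1) + (3)] = 8/4 = 2
  <chi_rho, chi_3> = (1/4)[1*(7)*conj(1) + 1*(-3)*conj(-1) + 1*(-1)*conj(1) + 1*(-3)*conj(-1)]
      = (1/4)[(7) + (3) + (-1) + (3)] = 12/4 = 3
  <chi_rho, chi_4> = (1/4)[1*(7)*conj(1) + 1*(-3)*conj(-1) + 1*(-1)*conj(-1) + 1*(-3)*conj(1)]
      = (1/4)[(7) + (3) + (1) + (-3)] = 8/4 = 2
Dimension check: dim(rho) = sum (mult * dim) = 0*1 + 2*1 + 3*1 + 2*1 = 7 = chi_rho(e) = 7.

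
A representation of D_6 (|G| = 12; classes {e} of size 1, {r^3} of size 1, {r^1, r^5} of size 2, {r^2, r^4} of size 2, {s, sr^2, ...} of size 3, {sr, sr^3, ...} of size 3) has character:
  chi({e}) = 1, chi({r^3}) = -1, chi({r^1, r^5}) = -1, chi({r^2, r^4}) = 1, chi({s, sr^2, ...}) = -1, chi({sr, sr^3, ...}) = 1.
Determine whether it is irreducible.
Irreducible: <chi, chi> = 1.

Explanation: <chi, chi> = (1/|G|) sum_C |C| * |chi(C)|^2 = (1/12)[1*|1|^2 + 1*|-1|^2 + 2*|-1|^2 + 2*|1|^2 + 3*|-1|^2 + 3*|1|^2]
  = (1/12)[(1) + (1) + (2) + (2) + (3) + (3)] = 12/12 = 1.
A character is irreducible iff <chi, chi> = 1, so this representation is irreducible.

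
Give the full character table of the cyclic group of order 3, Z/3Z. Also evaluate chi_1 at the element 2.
Character table of Z/3Z (irreps indexed chi_0,...,chi_2 with chi_k(m) = zeta_3^(k*m), zeta_3 = exp(2*pi*i/3)):
  irrep \ class  {0} (size 1)  {1} (size 1)    {2} (size 1)  
  chi_0          1             1               1             
  chi_1          1             exp(2*I*pi/3)   exp(-2*I*pi/3)
  chi_2          1             exp(-2*I*pi/3)  exp(2*I*pi/3) 

Spot check: chi_1(2) = zeta_3^(1*2) = zeta_3^2 = exp(-2*I*pi/3).

Explanation: Z/3Z is abelian, so all 3 irreducible complex representations are 1-dimensional. They are given by chi_k(m) = zeta_3^(k*m) for k = 0,...,2. Row orthogonality: sum_m chi_k(m) conj(chi_l(m)) = 3 * [k = l].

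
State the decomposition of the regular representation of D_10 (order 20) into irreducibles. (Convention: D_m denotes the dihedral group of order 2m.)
Each irreducible V_i of dimension d_i appears with multiplicity d_i, i.e. rho_reg = (direct sum over all irreducibles V_i) d_i V_i. The irreducible dimensions for D_10 are 1, 1, 1, 1, 2, 2, 2, 2: 4 irreducibles of dimension 1, each with multiplicity 1; 4 irreducibles of dimension 2, each with multiplicity 2. Total dimension 4*1*1 + 4*2*2 = 20 = |G|.

Argument: General theorem: in the regular representation of a finite group G, each irreducible appears with multiplicity equal to its dimension. Check: dim(rho_reg) = sum d_i^2 = 1 + 1 + 1 + 1 + 4 + 4 + 4 + 4 = 20 = |G|.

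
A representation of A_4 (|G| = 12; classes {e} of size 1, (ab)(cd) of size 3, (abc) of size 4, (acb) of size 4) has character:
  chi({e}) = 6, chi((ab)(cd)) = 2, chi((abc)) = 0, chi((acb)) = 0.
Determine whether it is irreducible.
Not irreducible (reducible): <chi, chi> = 4 > 1.

Explanation: <chi, chi> = (1/|G|) sum_C |C| * |chi(C)|^2 = (1/12)[1*|6|^2 + 3*|2|^2 + 4*|0|^2 + 4*|0|^2]
  = (1/12)[(36) + (12) + (0) + (0)] = 48/12 = 4.
(Exp terms are combined using exp(i*s)*conj(exp(i*t)) = exp(i*(s-t)), and sums of them are collapsed using the identity that for every m > 1 the m distinct m-th roots of unity sum to 0, e.g. 1 + exp(2*I*pi/3) + exp(-2*I*pi/3) = 0.)
A character is irreducible iff <chi, chi> = 1, so this representation is reducible.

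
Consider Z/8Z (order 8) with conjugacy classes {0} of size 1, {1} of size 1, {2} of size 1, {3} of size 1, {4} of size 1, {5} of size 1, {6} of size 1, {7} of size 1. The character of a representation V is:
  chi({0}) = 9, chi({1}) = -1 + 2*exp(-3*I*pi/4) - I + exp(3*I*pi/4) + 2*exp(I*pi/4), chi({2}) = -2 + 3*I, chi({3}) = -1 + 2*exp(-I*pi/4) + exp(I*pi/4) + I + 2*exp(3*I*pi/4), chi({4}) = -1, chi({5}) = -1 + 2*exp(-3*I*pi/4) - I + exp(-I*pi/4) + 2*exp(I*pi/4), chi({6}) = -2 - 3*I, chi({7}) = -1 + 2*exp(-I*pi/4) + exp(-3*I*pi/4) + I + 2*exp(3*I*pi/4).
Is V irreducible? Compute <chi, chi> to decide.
Not irreducible (reducible): <chi, chi> = 15 > 1.

Working: <chi, chi> = (1/|G|) sum_C |C| * |chi(C)|^2 = (1/8)[1*|9|^2 + 1*|-1 + 2*exp(-3*I*pi/4) - I + exp(3*I*pi/4) + 2*exp(I*pi/4)|^2 + 1*|-2 + 3*I|^2 + 1*|-1 + 2*exp(-I*pi/4) + exp(I*pi/4) + I + 2*exp(3*I*pi/4)|^2 + 1*|-1|^2 + 1*|-1 + 2*exp(-3*I*pi/4) - I + exp(-I*pi/4) + 2*exp(I*pi/4)|^2 + 1*|-2 - 3*I|^2 + 1*|-1 + 2*exp(-I*pi/4) + exp(-3*I*pi/4) + I + 2*exp(3*I*pi/4)|^2]
  = (1/8)[(81) + (3) + (13) + (3) + (1) + (3) + (13) + (3)] = 120/8 = 15.
(Exp terms are combined using exp(i*s)*conj(exp(i*t)) = exp(i*(s-t)), and sums of them are collapsed using the identity that for every m > 1 the m distinct m-th roots of unity sum to 0, e.g. 1 + exp(2*I*pi/3) + exp(-2*I*pi/3) = 0.)
A character is irreducible iff <chi, chi> = 1, so this representation is reducible.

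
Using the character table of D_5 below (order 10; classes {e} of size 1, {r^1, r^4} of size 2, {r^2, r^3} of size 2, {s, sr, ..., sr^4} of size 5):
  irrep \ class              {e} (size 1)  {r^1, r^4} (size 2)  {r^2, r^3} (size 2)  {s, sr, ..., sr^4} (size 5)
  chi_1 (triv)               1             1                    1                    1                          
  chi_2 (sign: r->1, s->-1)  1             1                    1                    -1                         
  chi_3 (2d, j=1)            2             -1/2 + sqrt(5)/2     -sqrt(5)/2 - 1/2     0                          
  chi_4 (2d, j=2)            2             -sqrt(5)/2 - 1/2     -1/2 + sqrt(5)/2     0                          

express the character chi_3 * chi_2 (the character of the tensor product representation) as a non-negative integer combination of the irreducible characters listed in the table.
chi_3 tensor chi_2 = chi_3 (all other irreducibles have multiplicity 0).

Reasoning: The character of a tensor product is the pointwise product (chi_3 * chi_2)(C) = chi_3(C) * chi_2(C):
  {e}: (2)*(1), {r^1, r^4}: (-1/2 + sqrt(5)/2)*(1), {r^2, r^3}: (-sqrt(5)/2 - 1/2)*(1), {s, sr, ..., sr^4}: (0)*(-1)
so (chi_3 * chi_2) takes values
  {e} -> 2, {r^1, r^4} -> -1/2 + sqrt(5)/2, {r^2, r^3} -> -sqrt(5)/2 - 1/2, {s, sr, ..., sr^4} -> 0.
Now take the inner product of this character with each irreducible chi from the table, <chi_3*chi_2, chi> = (1/10) sum_C |C| (chi_3*chi_2)(C) conj(chi(C)):
  <chi_3*chi_2, chi_1> = (1/10)[1*(2)*conj(1) + 2*(-1/2 + sqrt(5)/2)*conj(1) + 2*(-sqrt(5)/2 - 1/2)*conj(1) + 5*(0)*conj(1)]
      = (1/10)[(2) + (-1 + sqrt(5)) + (-sqrt(5) - 1) + (0)] = 0/10 = 0
  <chi_3*chi_2, chi_2> = (1/10)[1*(2)*conj(1) + 2*(-1/2 + sqrt(5)/2)*conj(1) + 2*(-sqrt(5)/2 - 1/2)*conj(1) + 5*(0)*conj(-1)]
      = (1/10)[(2) + (-1 + sqrt(5)) + (-sqrt(5) - 1) + (0)] = 0/10 = 0
  <chi_3*chi_2, chi_3> = (1/10)[1*(2)*conj(2) + 2*(-1/2 + sqrt(5)/2)*conj(-1/2 + sqrt(5)/2) + 2*(-sqrt(5)/2 - 1/2)*conj(-sqrt(5)/2 - 1/2) + 5*(0)*conj(0)]
      = (1/10)[(4) + (3 - sqrt(5)) + (sqrt(5) + 3) + (0)] = 10/10 = 1
  <chi_3*chi_2, chi_4> = (1/10)[1*(2)*conj(2) + 2*(-1/2 + sqrt(5)/2)*conj(-sqrt(5)/2 - 1/2) + 2*(-sqrt(5)/2 - 1/2)*conj(-1/2 + sqrt(5)/2) + 5*(0)*conj(0)]
      = (1/10)[(4) + (-2) + (-2) + (0)] = 0/10 = 0
Hence the multiplicities are chi_3: 1. Dimension check: dim(chi_3)*dim(chi_2) = 2*1 = 2 and sum (mult * dim) = 1*2 = 2.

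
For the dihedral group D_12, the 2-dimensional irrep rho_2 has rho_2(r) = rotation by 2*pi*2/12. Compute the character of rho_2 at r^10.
chi_{rho_2}(r^10) = 2*cos(2*pi*2*10/12) = -1

Proof sketch: rho_2(r^10) is rotation by angle 2*pi*2*10/12, whose trace is 2*cos(2*pi*2*10/12) = -1.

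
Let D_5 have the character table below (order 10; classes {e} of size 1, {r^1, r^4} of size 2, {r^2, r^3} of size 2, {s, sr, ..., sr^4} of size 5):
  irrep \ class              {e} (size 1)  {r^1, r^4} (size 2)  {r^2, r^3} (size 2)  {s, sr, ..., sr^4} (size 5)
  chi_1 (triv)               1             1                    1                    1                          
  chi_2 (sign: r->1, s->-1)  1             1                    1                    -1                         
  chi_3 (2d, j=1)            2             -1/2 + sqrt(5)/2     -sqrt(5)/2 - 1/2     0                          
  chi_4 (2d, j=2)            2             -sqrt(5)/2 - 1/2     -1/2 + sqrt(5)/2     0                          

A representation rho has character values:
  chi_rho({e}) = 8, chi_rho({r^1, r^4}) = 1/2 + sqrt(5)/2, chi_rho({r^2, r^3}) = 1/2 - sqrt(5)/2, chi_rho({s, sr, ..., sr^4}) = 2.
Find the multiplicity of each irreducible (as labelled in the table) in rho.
Multiplicities: chi_1: 2, chi_2: 0, chi_3: 2, chi_4: 1.

Reasoning: Use <chi_rho, chi> = (1/|G|) sum_C |C| * chi_rho(C) * conj(chi(C)) with |G| = 10 for each irreducible chi in the table:
  <chi_rho, chi_1> = (1/10)[1*(8)*conj(1) + 2*(1/2 + sqrt(5)/2)*conj(1) + 2*(1/2 - sqrt(5)/2)*conj(1) + 5*(2)*conj(1)]
      = (1/10)[(8) + (1 + sqrt(5)) + (1 - sqrt(5)) + (10)] = 20/10 = 2
  <chi_rho, chi_2> = (1/10)[1*(8)*conj(1) + 2*(1/2 + sqrt(5)/2)*conj(1) + 2*(1/2 - sqrt(5)/2)*conj(1) + 5*(2)*conj(-1)]
      = (1/10)[(8) + (1 + sqrt(5)) + (1 - sqrt(5)) + (-10)] = 0/10 = 0
  <chi_rho, chi_3> = (1/10)[1*(8)*conj(2) + 2*(1/2 + sqrt(5)/2)*conj(-1/2 + sqrt(5)/2) + 2*(1/2 - sqrt(5)/2)*conj(-sqrt(5)/2 - 1/2) + 5*(2)*conj(0)]
      = (1/10)[(16) + (2) + (2) + (0)] = 20/10 = 2
  <chi_rho, chi_4> = (1/10)[1*(8)*conj(2) + 2*(1/2 + sqrt(5)/2)*conj(-sqrt(5)/2 - 1/2) + 2*(1/2 - sqrt(5)/2)*conj(-1/2 + sqrt(5)/2) + 5*(2)*conj(0)]
      = (1/10)[(16) + (-3 - sqrt(5)) + (-3 + sqrt(5)) + (0)] = 10/10 = 1
Dimension check: dim(rho) = sum (mult * dim) = 2*1 + 0*1 + 2*2 + 1*2 = 8 = chi_rho(e) = 8.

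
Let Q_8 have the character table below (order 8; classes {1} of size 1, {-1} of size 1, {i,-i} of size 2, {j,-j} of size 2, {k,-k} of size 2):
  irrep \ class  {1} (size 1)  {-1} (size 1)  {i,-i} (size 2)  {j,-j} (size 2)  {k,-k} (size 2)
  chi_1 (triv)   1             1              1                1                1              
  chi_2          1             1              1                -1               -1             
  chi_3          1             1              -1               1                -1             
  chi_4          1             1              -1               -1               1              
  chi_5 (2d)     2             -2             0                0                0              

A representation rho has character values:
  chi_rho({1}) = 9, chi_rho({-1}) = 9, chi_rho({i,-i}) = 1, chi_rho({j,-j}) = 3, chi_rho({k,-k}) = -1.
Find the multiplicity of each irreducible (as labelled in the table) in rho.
Multiplicities: chi_1: 3, chi_2: 2, chi_3: 3, chi_4: 1, chi_5: 0.

Working: Use <chi_rho, chi> = (1/|G|) sum_C |C| * chi_rho(C) * conj(chi(C)) with |G| = 8 for each irreducible chi in the table:
  <chi_rho, chi_1> = (1/8)[1*(9)*conj(1) + 1*(9)*conj(1) + 2*(1)*conj(1) + 2*(3)*conj(1) + 2*(-1)*conj(1)]
      = (1/8)[(9) + (9) + (2) + (6) + (-2)] = 24/8 = 3
  <chi_rho, chi_2> = (1/8)[1*(9)*conj(1) + 1*(9)*conj(1) + 2*(1)*conj(1) + 2*(3)*conj(-1) + 2*(-1)*conj(-1)]
      = (1/8)[(9) + (9) + (2) + (-6) + (2)] = 16/8 = 2
  <chi_rho, chi_3> = (1/8)[1*(9)*conj(1) + 1*(9)*conj(1) + 2*(1)*conj(-1) + 2*(3)*conj(1) + 2*(-1)*conj(-1)]
      = (1/8)[(9) + (9) + (-2) + (6) + (2)] = 24/8 = 3
  <chi_rho, chi_4> = (1/8)[1*(9)*conj(1) + 1*(9)*conj(1) + 2*(1)*conj(-1) + 2*(3)*conj(-1) + 2*(-1)*conj(1)]
      = (1/8)[(9) + (9) + (-2) + (-6) + (-2)] = 8/8 = 1
  <chi_rho, chi_5> = (1/8)[1*(9)*conj(2) + 1*(9)*conj(-2) + 2*(1)*conj(0) + 2*(3)*conj(0) + 2*(-1)*conj(0)]
      = (1/8)[(18) + (-18) + (0) + (0) + (0)] = 0/8 = 0
Dimension check: dim(rho) = sum (mult * dim) = 3*1 + 2*1 + 3*1 + 1*1 + 0*2 = 9 = chi_rho(e) = 9.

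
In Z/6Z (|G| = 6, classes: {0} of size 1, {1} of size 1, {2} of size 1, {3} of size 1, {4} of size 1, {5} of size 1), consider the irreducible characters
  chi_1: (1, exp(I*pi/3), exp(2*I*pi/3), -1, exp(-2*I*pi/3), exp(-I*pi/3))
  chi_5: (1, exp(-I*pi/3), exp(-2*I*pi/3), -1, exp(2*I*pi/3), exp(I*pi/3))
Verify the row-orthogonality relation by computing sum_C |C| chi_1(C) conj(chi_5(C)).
Sum = 0; so <chi_1, chi_5> = 0 (distinct irreducibles are orthogonal).

Derivation: Compute term by term over conjugacy classes (|C| * chi_1(C) * conj(chi_5(C))):
  1*(1)*conj(1) + 1*(exp(I*pi/3))*conj(exp(-I*pi/3)) + 1*(exp(2*I*pi/3))*conj(exp(-2*I*pi/3)) + 1*(-1)*conj(-1) + 1*(exp(-2*I*pi/3))*conj(exp(2*I*pi/3)) + 1*(exp(-I*pi/3))*conj(exp(I*pi/3))
  = (1) + (exp(2*I*pi/3)) + (exp(-2*I*pi/3)) + (1) + (exp(2*I*pi/3)) + (exp(-2*I*pi/3))
  = 0.
(Exp terms are combined using exp(i*s)*conj(exp(i*t)) = exp(i*(s-t)), and sums of them are collapsed using the identity that for every m > 1 the m distinct m-th roots of unity sum to 0, e.g. 1 + exp(2*I*pi/3) + exp(-2*I*pi/3) = 0.)
Dividing by |G| = 6 gives 0/6 = 0, matching the row-orthogonality relation <chi_1, chi_5> = [chi_1 = chi_5].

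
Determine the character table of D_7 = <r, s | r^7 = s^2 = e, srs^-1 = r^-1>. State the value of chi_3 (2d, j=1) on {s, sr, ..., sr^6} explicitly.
Conjugacy classes: {e} of size 1, {r^1, r^6} of size 2, {r^2, r^5} of size 2, {r^3, r^4} of size 2, {s, sr, ..., sr^6} of size 7.
Character table:
  irrep \ class              {e} (size 1)  {r^1, r^6} (size 2)  {r^2, r^5} (size 2)  {r^3, r^4} (size 2)  {s, sr, ..., sr^6} (size 7)
  chi_1 (triv)               1             1                    1                    1                    1                          
  chi_2 (sign: r->1, s->-1)  1             1                    1                    1                    -1                         
  chi_3 (2d, j=1)            2             2*cos(2*pi/7)        -2*cos(3*pi/7)       -2*cos(pi/7)         0                          
  chi_4 (2d, j=2)            2             -2*cos(3*pi/7)       -2*cos(pi/7)         2*cos(2*pi/7)        0                          
  chi_5 (2d, j=3)            2             -2*cos(pi/7)         2*cos(2*pi/7)        -2*cos(3*pi/7)       0                          

Spot check: chi_3 (2d, j=1) on {s, sr, ..., sr^6} = 0.

Reasoning: D_7 has order 2*7 = 14 with 5 conjugacy classes, hence 5 irreducibles. Sum of squared dims 1 + 1 + 4 + 4 + 4 = 14 = |G|. Linear characters come from the abelianisation; the 2-dimensional irreps have character r^k -> 2*cos(2*pi*j*k/7), reflections -> 0.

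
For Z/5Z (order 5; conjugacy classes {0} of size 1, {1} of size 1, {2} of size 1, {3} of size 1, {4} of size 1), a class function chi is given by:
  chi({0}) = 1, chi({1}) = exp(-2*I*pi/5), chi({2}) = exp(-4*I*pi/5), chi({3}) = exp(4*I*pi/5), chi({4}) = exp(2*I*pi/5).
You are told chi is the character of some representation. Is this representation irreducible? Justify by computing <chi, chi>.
Irreducible: <chi, chi> = 1.

Explanation: <chi, chi> = (1/|G|) sum_C |C| * |chi(C)|^2 = (1/5)[1*|1|^2 + 1*|exp(-2*I*pi/5)|^2 + 1*|exp(-4*I*pi/5)|^2 + 1*|exp(4*I*pi/5)|^2 + 1*|exp(2*I*pi/5)|^2]
  = (1/5)[(1) + (1) + (1) + (1) + (1)] = 5/5 = 1.
(Exp terms are combined using exp(i*s)*conj(exp(i*t)) = exp(i*(s-t)), and sums of them are collapsed using the identity that for every m > 1 the m distinct m-th roots of unity sum to 0, e.g. 1 + exp(2*I*pi/3) + exp(-2*I*pi/3) = 0.)
A character is irreducible iff <chi, chi> = 1, so this representation is irreducible.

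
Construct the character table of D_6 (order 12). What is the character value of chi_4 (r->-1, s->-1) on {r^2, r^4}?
Conjugacy classes: {e} of size 1, {r^3} of size 1, {r^1, r^5} of size 2, {r^2, r^4} of size 2, {s, sr^2, ...} of size 3, {sr, sr^3, ...} of size 3.
Character table:
  irrep \ class              {e} (size 1)  {r^3} (size 1)  {r^1, r^5} (size 2)  {r^2, r^4} (size 2)  {s, sr^2, ...} (size 3)  {sr, sr^3, ...} (size 3)
  chi_1 (triv)               1             1               1                    1                    1                        1                       
  chi_2 (sign: r->1, s->-1)  1             1               1                    1                    -1                       -1                      
  chi_3 (r->-1, s->1)        1             -1              -1                   1                    1                        -1                      
  chi_4 (r->-1, s->-1)       1             -1              -1                   1                    -1                       1                       
  chi_5 (2d, j=1)            2             -2              1                    -1                   0                        0                       
  chi_6 (2d, j=2)            2             2               -1                   -1                   0                        0                       

Spot check: chi_4 (r->-1, s->-1) on {r^2, r^4} = 1.

Derivation: D_6 has order 2*6 = 12 with 6 conjugacy classes, hence 6 irreducibles. Sum of squared dims 1 + 1 + 1 + 1 + 4 + 4 = 12 = |G|. Linear characters come from the abelianisation; the 2-dimensional irreps have character r^k -> 2*cos(2*pi*j*k/6), reflections -> 0.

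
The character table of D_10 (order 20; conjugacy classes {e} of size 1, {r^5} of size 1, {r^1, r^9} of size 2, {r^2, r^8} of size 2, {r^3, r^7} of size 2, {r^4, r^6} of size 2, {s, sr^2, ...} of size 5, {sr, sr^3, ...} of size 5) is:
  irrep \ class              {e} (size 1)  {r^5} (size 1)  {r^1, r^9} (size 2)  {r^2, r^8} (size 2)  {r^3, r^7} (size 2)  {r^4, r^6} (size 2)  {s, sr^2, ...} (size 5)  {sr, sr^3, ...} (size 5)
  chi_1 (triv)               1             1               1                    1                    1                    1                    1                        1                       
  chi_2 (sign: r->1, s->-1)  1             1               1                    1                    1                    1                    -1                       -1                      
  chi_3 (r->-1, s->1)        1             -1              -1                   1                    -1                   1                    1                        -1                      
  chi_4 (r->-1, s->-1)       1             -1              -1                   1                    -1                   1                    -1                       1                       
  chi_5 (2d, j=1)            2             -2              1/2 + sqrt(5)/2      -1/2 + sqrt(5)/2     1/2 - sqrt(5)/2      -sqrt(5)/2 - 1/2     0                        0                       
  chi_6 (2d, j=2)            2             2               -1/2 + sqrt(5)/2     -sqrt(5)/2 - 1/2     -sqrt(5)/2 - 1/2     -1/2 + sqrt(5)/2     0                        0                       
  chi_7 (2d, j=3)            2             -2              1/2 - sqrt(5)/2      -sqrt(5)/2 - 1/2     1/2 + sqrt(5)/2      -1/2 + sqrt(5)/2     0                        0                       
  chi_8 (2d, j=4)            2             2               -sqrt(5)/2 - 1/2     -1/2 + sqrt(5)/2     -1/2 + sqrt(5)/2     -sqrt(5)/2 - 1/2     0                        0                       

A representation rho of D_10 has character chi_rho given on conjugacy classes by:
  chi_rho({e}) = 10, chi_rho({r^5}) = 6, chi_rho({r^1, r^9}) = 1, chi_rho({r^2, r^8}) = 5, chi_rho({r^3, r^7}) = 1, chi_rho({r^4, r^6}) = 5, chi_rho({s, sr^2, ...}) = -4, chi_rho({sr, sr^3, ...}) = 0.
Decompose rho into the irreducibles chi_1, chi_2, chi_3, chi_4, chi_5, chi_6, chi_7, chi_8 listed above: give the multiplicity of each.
Multiplicities: chi_1: 1, chi_2: 3, chi_3: 0, chi_4: 2, chi_5: 0, chi_6: 1, chi_7: 0, chi_8: 1.

Use <chi_rho, chi> = (1/|G|) sum_C |C| * chi_rho(C) * conj(chi(C)) with |G| = 20 for each irreducible chi in the table:
  <chi_rho, chi_1> = (1/20)[1*(10)*conj(1) + 1*(6)*conj(1) + 2*(1)*conj(1) + 2*(5)*conj(1) + 2*(1)*conj(1) + 2*(5)*conj(1) + 5*(-4)*conj(1) + 5*(0)*conj(1)]
      = (1/20)[(10) + (6) + (2) + (10) + (2) + (10) + (-20) + (0)] = 20/20 = 1
  <chi_rho, chi_2> = (1/20)[1*(10)*conj(1) + 1*(6)*conj(1) + 2*(1)*conj(1) + 2*(5)*conj(1) + 2*(1)*conj(1) + 2*(5)*conj(1) + 5*(-4)*conj(-1) + 5*(0)*conj(-1)]
      = (1/20)[(10) + (6) + (2) + (10) + (2) + (10) + (20) + (0)] = 60/20 = 3
  <chi_rho, chi_3> = (1/20)[1*(10)*conj(1) + 1*(6)*conj(-1) + 2*(1)*conj(-1) + 2*(5)*conj(1) + 2*(1)*conj(-1) + 2*(5)*conj(1) + 5*(-4)*conj(1) + 5*(0)*conj(-1)]
      = (1/20)[(10) + (-6) + (-2) + (10) + (-2) + (10) + (-20) + (0)] = 0/20 = 0
  <chi_rho, chi_4> = (1/20)[1*(10)*conj(1) + 1*(6)*conj(-1) + 2*(1)*conj(-1) + 2*(5)*conj(1) + 2*(1)*conj(-1) + 2*(5)*conj(1) + 5*(-4)*conj(-1) + 5*(0)*conj(1)]
      = (1/20)[(10) + (-6) + (-2) + (10) + (-2) + (10) + (20) + (0)] = 40/20 = 2
  <chi_rho, chi_5> = (1/20)[1*(10)*conj(2) + 1*(6)*conj(-2) + 2*(1)*conj(1/2 + sqrt(5)/2) + 2*(5)*conj(-1/2 + sqrt(5)/2) + 2*(1)*conj(1/2 - sqrt(5)/2) + 2*(5)*conj(-sqrt(5)/2 - 1/2) + 5*(-4)*conj(0) + 5*(0)*conj(0)]
      = (1/20)[(20) + (-12) + (1 + sqrt(5)) + (-5 + 5*sqrt(5)) + (1 - sqrt(5)) + (-5*sqrt(5) - 5) + (0) + (0)] = 0/20 = 0
  <chi_rho, chi_6> = (1/20)[1*(10)*conj(2) + 1*(6)*conj(2) + 2*(1)*conj(-1/2 + sqrt(5)/2) + 2*(5)*conj(-sqrt(5)/2 - 1/2) + 2*(1)*conj(-sqrt(5)/2 - 1/2) + 2*(5)*conj(-1/2 + sqrt(5)/2) + 5*(-4)*conj(0) + 5*(0)*conj(0)]
      = (1/20)[(20) + (12) + (-1 + sqrt(5)) + (-5*sqrt(5) - 5) + (-sqrt(5) - 1) + (-5 + 5*sqrt(5)) + (0) + (0)] = 20/20 = 1
  <chi_rho, chi_7> = (1/20)[1*(10)*conj(2) + 1*(6)*conj(-2) + 2*(1)*conj(1/2 - sqrt(5)/2) + 2*(5)*conj(-sqrt(5)/2 - 1/2) + 2*(1)*conj(1/2 + sqrt(5)/2) + 2*(5)*conj(-1/2 + sqrt(5)/2) + 5*(-4)*conj(0) + 5*(0)*conj(0)]
      = (1/20)[(20) + (-12) + (1 - sqrt(5)) + (-5*sqrt(5) - 5) + (1 + sqrt(5)) + (-5 + 5*sqrt(5)) + (0) + (0)] = 0/20 = 0
  <chi_rho, chi_8> = (1/20)[1*(10)*conj(2) + 1*(6)*conj(2) + 2*(1)*conj(-sqrt(5)/2 - 1/2) + 2*(5)*conj(-1/2 + sqrt(5)/2) + 2*(1)*conj(-1/2 + sqrt(5)/2) + 2*(5)*conj(-sqrt(5)/2 - 1/2) + 5*(-4)*conj(0) + 5*(0)*conj(0)]
      = (1/20)[(20) + (12) + (-sqrt(5) - 1) + (-5 + 5*sqrt(5)) + (-1 + sqrt(5)) + (-5*sqrt(5) - 5) + (0) + (0)] = 20/20 = 1
Dimension check: dim(rho) = sum (mult * dim) = 1*1 + 3*1 + 0*1 + 2*1 + 0*2 + 1*2 + 0*2 + 1*2 = 10 = chi_rho(e) = 10.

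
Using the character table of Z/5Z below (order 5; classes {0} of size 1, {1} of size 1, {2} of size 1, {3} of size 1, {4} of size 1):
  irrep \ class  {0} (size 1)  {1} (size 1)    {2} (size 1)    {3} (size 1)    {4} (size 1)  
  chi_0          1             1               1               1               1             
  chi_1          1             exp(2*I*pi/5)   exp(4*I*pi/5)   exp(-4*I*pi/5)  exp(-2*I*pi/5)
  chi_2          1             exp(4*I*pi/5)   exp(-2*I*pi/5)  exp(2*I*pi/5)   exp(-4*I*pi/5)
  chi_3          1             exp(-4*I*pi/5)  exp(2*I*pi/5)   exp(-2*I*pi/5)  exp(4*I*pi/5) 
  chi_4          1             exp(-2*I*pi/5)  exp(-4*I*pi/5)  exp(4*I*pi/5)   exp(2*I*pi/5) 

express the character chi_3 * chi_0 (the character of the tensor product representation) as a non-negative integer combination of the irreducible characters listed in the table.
chi_3 tensor chi_0 = chi_3 (all other irreducibles have multiplicity 0).

Working: The character of a tensor product is the pointwise product (chi_3 * chi_0)(C) = chi_3(C) * chi_0(C):
  {0}: (1)*(1), {1}: (exp(-4*I*pi/5))*(1), {2}: (exp(2*I*pi/5))*(1), {3}: (exp(-2*I*pi/5))*(1), {4}: (exp(4*I*pi/5))*(1)
so (chi_3 * chi_0) takes values
  {0} -> 1, {1} -> exp(-4*I*pi/5), {2} -> exp(2*I*pi/5), {3} -> exp(-2*I*pi/5), {4} -> exp(4*I*pi/5).
Now take the inner product of this character with each irreducible chi from the table, <chi_3*chi_0, chi> = (1/5) sum_C |C| (chi_3*chi_0)(C) conj(chi(C)):
  <chi_3*chi_0, chi_0> = (1/5)[1*(1)*conj(1) + 1*(exp(-4*I*pi/5))*conj(1) + 1*(exp(2*I*pi/5))*conj(1) + 1*(exp(-2*I*pi/5))*conj(1) + 1*(exp(4*I*pi/5))*conj(1)]
      = (1/5)[(1) + (exp(-4*I*pi/5)) + (exp(2*I*pi/5)) + (exp(-2*I*pi/5)) + (exp(4*I*pi/5))] = 0/5 = 0
  <chi_3*chi_0, chi_1> = (1/5)[1*(1)*conj(1) + 1*(exp(-4*I*pi/5))*conj(exp(2*I*pi/5)) + 1*(exp(2*I*pi/5))*conj(exp(4*I*pi/5)) + 1*(exp(-2*I*pi/5))*conj(exp(-4*I*pi/5)) + 1*(exp(4*I*pi/5))*conj(exp(-2*I*pi/5))]
      = (1/5)[(1) + (exp(4*I*pi/5)) + (exp(-2*I*pi/5)) + (exp(2*I*pi/5)) + (exp(-4*I*pi/5))] = 0/5 = 0
  <chi_3*chi_0, chi_2> = (1/5)[1*(1)*conj(1) + 1*(exp(-4*I*pi/5))*conj(exp(4*I*pi/5)) + 1*(exp(2*I*pi/5))*conj(exp(-2*I*pi/5)) + 1*(exp(-2*I*pi/5))*conj(exp(2*I*pi/5)) + 1*(exp(4*I*pi/5))*conj(exp(-4*I*pi/5))]
      = (1/5)[(1) + (exp(2*I*pi/5)) + (exp(4*I*pi/5)) + (exp(-4*I*pi/5)) + (exp(-2*I*pi/5))] = 0/5 = 0
  <chi_3*chi_0, chi_3> = (1/5)[1*(1)*conj(1) + 1*(exp(-4*I*pi/5))*conj(exp(-4*I*pi/5)) + 1*(exp(2*I*pi/5))*conj(exp(2*I*pi/5)) + 1*(exp(-2*I*pi/5))*conj(exp(-2*I*pi/5)) + 1*(exp(4*I*pi/5))*conj(exp(4*I*pi/5))]
      = (1/5)[(1) + (1) + (1) + (1) + (1)] = 5/5 = 1
  <chi_3*chi_0, chi_4> = (1/5)[1*(1)*conj(1) + 1*(exp(-4*I*pi/5))*conj(exp(-2*I*pi/5)) + 1*(exp(2*I*pi/5))*conj(exp(-4*I*pi/5)) + 1*(exp(-2*I*pi/5))*conj(exp(4*I*pi/5)) + 1*(exp(4*I*pi/5))*conj(exp(2*I*pi/5))]
      = (1/5)[(1) + (exp(-2*I*pi/5)) + (exp(-4*I*pi/5)) + (exp(4*I*pi/5)) + (exp(2*I*pi/5))] = 0/5 = 0
(Exp terms are combined using exp(i*s)*conj(exp(i*t)) = exp(i*(s-t)), and sums of them are collapsed using the identity that for every m > 1 the m distinct m-th roots of unity sum to 0, e.g. 1 + exp(2*I*pi/3) + exp(-2*I*pi/3) = 0.)
Hence the multiplicities are chi_3: 1. Dimension check: dim(chi_3)*dim(chi_0) = 1*1 = 1 and sum (mult * dim) = 1*1 = 1.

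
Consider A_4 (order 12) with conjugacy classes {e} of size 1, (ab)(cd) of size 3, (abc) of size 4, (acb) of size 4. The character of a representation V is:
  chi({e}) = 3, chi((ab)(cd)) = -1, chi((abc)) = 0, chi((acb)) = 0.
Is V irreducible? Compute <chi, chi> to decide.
Irreducible: <chi, chi> = 1.

Solution. <chi, chi> = (1/|G|) sum_C |C| * |chi(C)|^2 = (1/12)[1*|3|^2 + 3*|-1|^2 + 4*|0|^2 + 4*|0|^2]
  = (1/12)[(9) + (3) + (0) + (0)] = 12/12 = 1.
(Exp terms are combined using exp(i*s)*conj(exp(i*t)) = exp(i*(s-t)), and sums of them are collapsed using the identity that for every m > 1 the m distinct m-th roots of unity sum to 0, e.g. 1 + exp(2*I*pi/3) + exp(-2*I*pi/3) = 0.)
A character is irreducible iff <chi, chi> = 1, so this representation is irreducible.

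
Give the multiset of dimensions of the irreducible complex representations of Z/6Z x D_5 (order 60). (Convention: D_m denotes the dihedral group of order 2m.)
Dimensions: 1, 1, 1, 1, 1, 1, 1, 1, 1, 1, 1, 1, 2, 2, 2, 2, 2, 2, 2, 2, 2, 2, 2, 2

There are 24 irreducibles (= number of conjugacy classes). Their dimensions d_i satisfy sum d_i^2 = |G| = 60: 1 + 1 + 1 + 1 + 1 + 1 + 1 + 1 + 1 + 1 + 1 + 1 + 4 + 4 + 4 + 4 + 4 + 4 + 4 + 4 + 4 + 4 + 4 + 4 = 60. (For the product with Z/6Z: each of the 6 1-dim characters of Z/6Z tensors with each irrep of D_5, giving 6 copies of each D_5-dimension.)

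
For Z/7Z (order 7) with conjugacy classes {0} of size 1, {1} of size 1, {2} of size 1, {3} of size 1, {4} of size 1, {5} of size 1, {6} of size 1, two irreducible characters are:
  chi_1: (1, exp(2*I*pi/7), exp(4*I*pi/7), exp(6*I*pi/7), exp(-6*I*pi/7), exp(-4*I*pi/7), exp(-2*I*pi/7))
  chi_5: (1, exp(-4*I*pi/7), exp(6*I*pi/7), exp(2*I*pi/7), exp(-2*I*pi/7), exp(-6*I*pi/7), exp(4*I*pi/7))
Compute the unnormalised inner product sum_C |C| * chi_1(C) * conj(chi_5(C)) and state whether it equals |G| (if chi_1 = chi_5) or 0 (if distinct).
Sum = 0; so <chi_1, chi_5> = 0 (distinct irreducibles are orthogonal).

Proof sketch: Compute term by term over conjugacy classes (|C| * chi_1(C) * conj(chi_5(C))):
  1*(1)*conj(1) + 1*(exp(2*I*pi/7))*conj(exp(-4*I*pi/7)) + 1*(exp(4*I*pi/7))*conj(exp(6*I*pi/7)) + 1*(exp(6*I*pi/7))*conj(exp(2*I*pi/7)) + 1*(exp(-6*I*pi/7))*conj(exp(-2*I*pi/7)) + 1*(exp(-4*I*pi/7))*conj(exp(-6*I*pi/7)) + 1*(exp(-2*I*pi/7))*conj(exp(4*I*pi/7))
  = (1) + (exp(6*I*pi/7)) + (exp(-2*I*pi/7)) + (exp(4*I*pi/7)) + (exp(-4*I*pi/7)) + (exp(2*I*pi/7)) + (exp(-6*I*pi/7))
  = 0.
(Exp terms are combined using exp(i*s)*conj(exp(i*t)) = exp(i*(s-t)), and sums of them are collapsed using the identity that for every m > 1 the m distinct m-th roots of unity sum to 0, e.g. 1 + exp(2*I*pi/3) + exp(-2*I*pi/3) = 0.)
Dividing by |G| = 7 gives 0/7 = 0, matching the row-orthogonality relation <chi_1, chi_5> = [chi_1 = chi_5].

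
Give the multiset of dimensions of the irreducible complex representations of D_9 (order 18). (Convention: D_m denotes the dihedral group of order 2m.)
Dimensions: 1, 1, 2, 2, 2, 2

Derivation: There are 6 irreducibles (= number of conjugacy classes). Their dimensions d_i satisfy sum d_i^2 = |G| = 18: 1 + 1 + 4 + 4 + 4 + 4 = 18.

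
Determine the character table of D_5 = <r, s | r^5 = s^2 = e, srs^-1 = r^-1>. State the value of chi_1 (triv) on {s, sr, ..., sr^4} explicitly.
Conjugacy classes: {e} of size 1, {r^1, r^4} of size 2, {r^2, r^3} of size 2, {s, sr, ..., sr^4} of size 5.
Character table:
  irrep \ class              {e} (size 1)  {r^1, r^4} (size 2)  {r^2, r^3} (size 2)  {s, sr, ..., sr^4} (size 5)
  chi_1 (triv)               1             1                    1                    1                          
  chi_2 (sign: r->1, s->-1)  1             1                    1                    -1                         
  chi_3 (2d, j=1)            2             -1/2 + sqrt(5)/2     -sqrt(5)/2 - 1/2     0                          
  chi_4 (2d, j=2)            2             -sqrt(5)/2 - 1/2     -1/2 + sqrt(5)/2     0                          

Spot check: chi_1 (triv) on {s, sr, ..., sr^4} = 1.

Argument: D_5 has order 2*5 = 10 with 4 conjugacy classes, hence 4 irreducibles. Sum of squared dims 1 + 1 + 4 + 4 = 10 = |G|. Linear characters come from the abelianisation; the 2-dimensional irreps have character r^k -> 2*cos(2*pi*j*k/5), reflections -> 0.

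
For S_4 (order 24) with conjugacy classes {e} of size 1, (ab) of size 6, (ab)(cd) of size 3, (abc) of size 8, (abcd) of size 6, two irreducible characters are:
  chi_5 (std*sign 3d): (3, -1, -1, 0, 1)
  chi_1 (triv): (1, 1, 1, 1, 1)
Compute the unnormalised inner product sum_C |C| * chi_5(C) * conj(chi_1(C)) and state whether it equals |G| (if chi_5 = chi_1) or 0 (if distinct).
Sum = 0; so <chi_5, chi_1> = 0 (distinct irreducibles are orthogonal).

Working: Compute term by term over conjugacy classes (|C| * chi_5(C) * conj(chi_1(C))):
  1*(3)*conj(1) + 6*(-1)*conj(1) + 3*(-1)*conj(1) + 8*(0)*conj(1) + 6*(1)*conj(1)
  = (3) + (-6) + (-3) + (0) + (6)
  = 0.
Dividing by |G| = 24 gives 0/24 = 0, matching the row-orthogonality relation <chi_5, chi_1> = [chi_5 = chi_1].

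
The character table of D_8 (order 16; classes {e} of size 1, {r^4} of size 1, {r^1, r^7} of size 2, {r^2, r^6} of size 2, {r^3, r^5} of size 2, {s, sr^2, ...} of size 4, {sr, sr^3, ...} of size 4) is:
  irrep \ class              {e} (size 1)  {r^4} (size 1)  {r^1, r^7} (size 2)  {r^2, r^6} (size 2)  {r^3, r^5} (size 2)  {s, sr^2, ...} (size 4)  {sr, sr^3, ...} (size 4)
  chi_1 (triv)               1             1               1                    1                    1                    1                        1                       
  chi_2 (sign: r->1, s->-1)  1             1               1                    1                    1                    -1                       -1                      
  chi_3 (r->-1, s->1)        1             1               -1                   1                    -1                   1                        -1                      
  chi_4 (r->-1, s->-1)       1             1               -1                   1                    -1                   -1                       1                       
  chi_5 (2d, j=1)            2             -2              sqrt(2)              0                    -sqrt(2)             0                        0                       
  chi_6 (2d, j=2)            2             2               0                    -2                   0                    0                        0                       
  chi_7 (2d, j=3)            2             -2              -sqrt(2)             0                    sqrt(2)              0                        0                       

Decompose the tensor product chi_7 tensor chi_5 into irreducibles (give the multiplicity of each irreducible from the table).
chi_7 tensor chi_5 = chi_3 + chi_4 + chi_6 (all other irreducibles have multiplicity 0).

Why: The character of a tensor product is the pointwise product (chi_7 * chi_5)(C) = chi_7(C) * chi_5(C):
  {e}: (2)*(2), {r^4}: (-2)*(-2), {r^1, r^7}: (-sqrt(2))*(sqrt(2)), {r^2, r^6}: (0)*(0), {r^3, r^5}: (sqrt(2))*(-sqrt(2)), {s, sr^2, ...}: (0)*(0), {sr, sr^3, ...}: (0)*(0)
so (chi_7 * chi_5) takes values
  {e} -> 4, {r^4} -> 4, {r^1, r^7} -> -2, {r^2, r^6} -> 0, {r^3, r^5} -> -2, {s, sr^2, ...} -> 0, {sr, sr^3, ...} -> 0.
Now take the inner product of this character with each irreducible chi from the table, <chi_7*chi_5, chi> = (1/16) sum_C |C| (chi_7*chi_5)(C) conj(chi(C)):
  <chi_7*chi_5, chi_1> = (1/16)[1*(4)*conj(1) + 1*(4)*conj(1) + 2*(-2)*conj(1) + 2*(0)*conj(1) + 2*(-2)*conj(1) + 4*(0)*conj(1) + 4*(0)*conj(1)]
      = (1/16)[(4) + (4) + (-4) + (0) + (-4) + (0) + (0)] = 0/16 = 0
  <chi_7*chi_5, chi_2> = (1/16)[1*(4)*conj(1) + 1*(4)*conj(1) + 2*(-2)*conj(1) + 2*(0)*conj(1) + 2*(-2)*conj(1) + 4*(0)*conj(-1) + 4*(0)*conj(-1)]
      = (1/16)[(4) + (4) + (-4) + (0) + (-4) + (0) + (0)] = 0/16 = 0
  <chi_7*chi_5, chi_3> = (1/16)[1*(4)*conj(1) + 1*(4)*conj(1) + 2*(-2)*conj(-1) + 2*(0)*conj(1) + 2*(-2)*conj(-1) + 4*(0)*conj(1) + 4*(0)*conj(-1)]
      = (1/16)[(4) + (4) + (4) + (0) + (4) + (0) + (0)] = 16/16 = 1
  <chi_7*chi_5, chi_4> = (1/16)[1*(4)*conj(1) + 1*(4)*conj(1) + 2*(-2)*conj(-1) + 2*(0)*conj(1) + 2*(-2)*conj(-1) + 4*(0)*conj(-1) + 4*(0)*conj(1)]
      = (1/16)[(4) + (4) + (4) + (0) + (4) + (0) + (0)] = 16/16 = 1
  <chi_7*chi_5, chi_5> = (1/16)[1*(4)*conj(2) + 1*(4)*conj(-2) + 2*(-2)*conj(sqrt(2)) + 2*(0)*conj(0) + 2*(-2)*conj(-sqrt(2)) + 4*(0)*conj(0) + 4*(0)*conj(0)]
      = (1/16)[(8) + (-8) + (-4*sqrt(2)) + (0) + (4*sqrt(2)) + (0) + (0)] = 0/16 = 0
  <chi_7*chi_5, chi_6> = (1/16)[1*(4)*conj(2) + 1*(4)*conj(2) + 2*(-2)*conj(0) + 2*(0)*conj(-2) + 2*(-2)*conj(0) + 4*(0)*conj(0) + 4*(0)*conj(0)]
      = (1/16)[(8) + (8) + (0) + (0) + (0) + (0) + (0)] = 16/16 = 1
  <chi_7*chi_5, chi_7> = (1/16)[1*(4)*conj(2) + 1*(4)*conj(-2) + 2*(-2)*conj(-sqrt(2)) + 2*(0)*conj(0) + 2*(-2)*conj(sqrt(2)) + 4*(0)*conj(0) + 4*(0)*conj(0)]
      = (1/16)[(8) + (-8) + (4*sqrt(2)) + (0) + (-4*sqrt(2)) + (0) + (0)] = 0/16 = 0
Hence the multiplicities are chi_3: 1, chi_4: 1, chi_6: 1. Dimension check: dim(chi_7)*dim(chi_5) = 2*2 = 4 and sum (mult * dim) = 1*1 + 1*1 + 1*2 = 4.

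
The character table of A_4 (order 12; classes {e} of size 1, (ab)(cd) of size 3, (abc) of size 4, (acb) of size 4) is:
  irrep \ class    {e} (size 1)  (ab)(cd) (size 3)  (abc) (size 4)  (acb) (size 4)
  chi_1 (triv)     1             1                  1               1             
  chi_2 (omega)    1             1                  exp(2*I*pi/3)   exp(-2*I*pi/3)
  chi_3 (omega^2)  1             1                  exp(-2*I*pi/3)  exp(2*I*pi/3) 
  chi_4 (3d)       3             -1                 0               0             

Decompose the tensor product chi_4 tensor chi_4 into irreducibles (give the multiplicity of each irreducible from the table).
chi_4 tensor chi_4 = chi_1 + chi_2 + chi_3 + 2*chi_4 (all other irreducibles have multiplicity 0).

Proof sketch: The character of a tensor product is the pointwise product (chi_4 * chi_4)(C) = chi_4(C) * chi_4(C):
  {e}: (3)*(3), (ab)(cd): (-1)*(-1), (abc): (0)*(0), (acb): (0)*(0)
so (chi_4 * chi_4) takes values
  {e} -> 9, (ab)(cd) -> 1, (abc) -> 0, (acb) -> 0.
Now take the inner product of this character with each irreducible chi from the table, <chi_4*chi_4, chi> = (1/12) sum_C |C| (chi_4*chi_4)(C) conj(chi(C)):
  <chi_4*chi_4, chi_1> = (1/12)[1*(9)*conj(1) + 3*(1)*conj(1) + 4*(0)*conj(1) + 4*(0)*conj(1)]
      = (1/12)[(9) + (3) + (0) + (0)] = 12/12 = 1
  <chi_4*chi_4, chi_2> = (1/12)[1*(9)*conj(1) + 3*(1)*conj(1) + 4*(0)*conj(exp(2*I*pi/3)) + 4*(0)*conj(exp(-2*I*pi/3))]
      = (1/12)[(9) + (3) + (0) + (0)] = 12/12 = 1
  <chi_4*chi_4, chi_3> = (1/12)[1*(9)*conj(1) + 3*(1)*conj(1) + 4*(0)*conj(exp(-2*I*pi/3)) + 4*(0)*conj(exp(2*I*pi/3))]
      = (1/12)[(9) + (3) + (0) + (0)] = 12/12 = 1
  <chi_4*chi_4, chi_4> = (1/12)[1*(9)*conj(3) + 3*(1)*conj(-1) + 4*(0)*conj(0) + 4*(0)*conj(0)]
      = (1/12)[(27) + (-3) + (0) + (0)] = 24/12 = 2
(Exp terms are combined using exp(i*s)*conj(exp(i*t)) = exp(i*(s-t)), and sums of them are collapsed using the identity that for every m > 1 the m distinct m-th roots of unity sum to 0, e.g. 1 + exp(2*I*pi/3) + exp(-2*I*pi/3) = 0.)
Hence the multiplicities are chi_1: 1, chi_2: 1, chi_3: 1, chi_4: 2. Dimension check: dim(chi_4)*dim(chi_4) = 3*3 = 9 and sum (mult * dim) = 1*1 + 1*1 + 1*1 + 2*3 = 9.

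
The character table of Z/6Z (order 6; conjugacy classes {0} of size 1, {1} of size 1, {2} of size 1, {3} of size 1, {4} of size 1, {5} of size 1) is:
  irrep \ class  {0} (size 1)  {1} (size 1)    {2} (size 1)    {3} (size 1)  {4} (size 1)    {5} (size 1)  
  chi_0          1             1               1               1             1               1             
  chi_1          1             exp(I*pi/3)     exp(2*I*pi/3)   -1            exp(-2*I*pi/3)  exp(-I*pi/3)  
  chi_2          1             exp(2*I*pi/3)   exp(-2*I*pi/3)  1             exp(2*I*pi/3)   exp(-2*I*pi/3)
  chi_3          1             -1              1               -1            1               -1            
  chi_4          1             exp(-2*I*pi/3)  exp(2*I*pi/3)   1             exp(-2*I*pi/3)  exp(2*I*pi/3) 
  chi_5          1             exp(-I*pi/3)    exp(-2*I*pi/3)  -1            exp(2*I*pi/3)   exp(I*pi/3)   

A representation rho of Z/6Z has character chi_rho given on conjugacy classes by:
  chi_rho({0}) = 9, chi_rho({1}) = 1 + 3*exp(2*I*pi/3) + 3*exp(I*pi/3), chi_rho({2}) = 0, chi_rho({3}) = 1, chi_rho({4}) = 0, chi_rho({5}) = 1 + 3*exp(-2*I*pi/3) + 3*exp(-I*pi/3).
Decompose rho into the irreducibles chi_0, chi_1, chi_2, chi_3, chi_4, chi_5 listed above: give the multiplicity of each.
Multiplicities: chi_0: 2, chi_1: 3, chi_2: 3, chi_3: 1, chi_4: 0, chi_5: 0.

Solution. Use <chi_rho, chi> = (1/|G|) sum_C |C| * chi_rho(C) * conj(chi(C)) with |G| = 6 for each irreducible chi in the table:
  <chi_rho, chi_0> = (1/6)[1*(9)*conj(1) + 1*(1 + 3*exp(2*I*pi/3) + 3*exp(I*pi/3))*conj(1) + 1*(0)*conj(1) + 1*(1)*conj(1) + 1*(0)*conj(1) + 1*(1 + 3*exp(-2*I*pi/3) + 3*exp(-I*pi/3))*conj(1)]
      = (1/6)[(9) + (1 + 3*exp(2*I*pi/3) + 3*exp(I*pi/3)) + (0) + (1) + (0) + (1 + 3*exp(-2*I*pi/3) + 3*exp(-I*pi/3))] = 12/6 = 2
  <chi_rho, chi_1> = (1/6)[1*(9)*conj(1) + 1*(1 + 3*exp(2*I*pi/3) + 3*exp(I*pi/3))*conj(exp(I*pi/3)) + 1*(0)*conj(exp(2*I*pi/3)) + 1*(1)*conj(-1) + 1*(0)*conj(exp(-2*I*pi/3)) + 1*(1 + 3*exp(-2*I*pi/3) + 3*exp(-I*pi/3))*conj(exp(-I*pi/3))]
      = (1/6)[(9) + (3 + exp(-I*pi/3) + 3*exp(I*pi/3)) + (0) + (-1) + (0) + (3 + 3*exp(-I*pi/3) + exp(I*pi/3))] = 18/6 = 3
  <chi_rho, chi_2> = (1/6)[1*(9)*conj(1) + 1*(1 + 3*exp(2*I*pi/3) + 3*exp(I*pi/3))*conj(exp(2*I*pi/3)) + 1*(0)*conj(exp(-2*I*pi/3)) + 1*(1)*conj(1) + 1*(0)*conj(exp(2*I*pi/3)) + 1*(1 + 3*exp(-2*I*pi/3) + 3*exp(-I*pi/3))*conj(exp(-2*I*pi/3))]
      = (1/6)[(9) + (3 + 3*exp(-I*pi/3) + exp(-2*I*pi/3)) + (0) + (1) + (0) + (3 + exp(2*I*pi/3) + 3*exp(I*pi/3))] = 18/6 = 3
  <chi_rho, chi_3> = (1/6)[1*(9)*conj(1) + 1*(1 + 3*exp(2*I*pi/3) + 3*exp(I*pi/3))*conj(-1) + 1*(0)*conj(1) + 1*(1)*conj(-1) + 1*(0)*conj(1) + 1*(1 + 3*exp(-2*I*pi/3) + 3*exp(-I*pi/3))*conj(-1)]
      = (1/6)[(9) + (-1 - 3*exp(I*pi/3) - 3*exp(2*I*pi/3)) + (0) + (-1) + (0) + (-1 - 3*exp(-I*pi/3) - 3*exp(-2*I*pi/3))] = 6/6 = 1
  <chi_rho, chi_4> = (1/6)[1*(9)*conj(1) + 1*(1 + 3*exp(2*I*pi/3) + 3*exp(I*pi/3))*conj(exp(-2*I*pi/3)) + 1*(0)*conj(exp(2*I*pi/3)) + 1*(1)*conj(1) + 1*(0)*conj(exp(-2*I*pi/3)) + 1*(1 + 3*exp(-2*I*pi/3) + 3*exp(-I*pi/3))*conj(exp(2*I*pi/3))]
      = (1/6)[(9) + (-3 + 3*exp(-2*I*pi/3) + exp(2*I*pi/3)) + (0) + (1) + (0) + (-3 + exp(-2*I*pi/3) + 3*exp(2*I*pi/3))] = 0/6 = 0
  <chi_rho, chi_5> = (1/6)[1*(9)*conj(1) + 1*(1 + 3*exp(2*I*pi/3) + 3*exp(I*pi/3))*conj(exp(-I*pi/3)) + 1*(0)*conj(exp(-2*I*pi/3)) + 1*(1)*conj(-1) + 1*(0)*conj(exp(2*I*pi/3)) + 1*(1 + 3*exp(-2*I*pi/3) + 3*exp(-I*pi/3))*conj(exp(I*pi/3))]
      = (1/6)[(9) + (-3 + exp(I*pi/3) + 3*exp(2*I*pi/3)) + (0) + (-1) + (0) + (-3 + 3*exp(-2*I*pi/3) + exp(-I*pi/3))] = 0/6 = 0
(Exp terms are combined using exp(i*s)*conj(exp(i*t)) = exp(i*(s-t)), and sums of them are collapsed using the identity that for every m > 1 the m distinct m-th roots of unity sum to 0, e.g. 1 + exp(2*I*pi/3) + exp(-2*I*pi/3) = 0.)
Dimension check: dim(rho) = sum (mult * dim) = 2*1 + 3*1 + 3*1 + 1*1 + 0*1 + 0*1 = 9 = chi_rho(e) = 9.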